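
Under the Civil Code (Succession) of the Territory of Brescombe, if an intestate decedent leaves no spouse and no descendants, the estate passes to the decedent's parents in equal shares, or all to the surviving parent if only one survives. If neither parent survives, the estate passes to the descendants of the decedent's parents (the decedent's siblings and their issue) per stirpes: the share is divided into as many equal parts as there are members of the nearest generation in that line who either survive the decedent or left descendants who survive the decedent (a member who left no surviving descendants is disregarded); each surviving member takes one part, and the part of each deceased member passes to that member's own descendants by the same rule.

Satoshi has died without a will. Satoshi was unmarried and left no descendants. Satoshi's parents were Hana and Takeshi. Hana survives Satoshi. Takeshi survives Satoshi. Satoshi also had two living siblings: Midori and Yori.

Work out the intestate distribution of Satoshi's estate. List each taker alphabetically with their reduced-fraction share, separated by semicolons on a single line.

Hana 1/2; Takeshi 1/2

Both parents survive, so Hana and Takeshi each take 1/2. The siblings take nothing because a surviving parent has priority.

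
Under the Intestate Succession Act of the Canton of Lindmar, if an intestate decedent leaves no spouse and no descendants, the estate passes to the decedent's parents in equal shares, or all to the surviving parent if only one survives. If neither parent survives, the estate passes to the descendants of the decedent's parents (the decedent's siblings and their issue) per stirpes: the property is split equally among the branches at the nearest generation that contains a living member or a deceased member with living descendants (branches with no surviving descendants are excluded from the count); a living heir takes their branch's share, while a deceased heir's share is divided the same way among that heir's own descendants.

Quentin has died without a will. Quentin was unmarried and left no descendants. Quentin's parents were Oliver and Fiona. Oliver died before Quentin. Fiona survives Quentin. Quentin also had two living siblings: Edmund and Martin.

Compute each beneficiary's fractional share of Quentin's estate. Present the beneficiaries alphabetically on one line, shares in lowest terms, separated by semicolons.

Fiona 1

Only one parent, Fiona, survives, so Fiona takes the entire estate. The siblings take nothing because a surviving parent has priority.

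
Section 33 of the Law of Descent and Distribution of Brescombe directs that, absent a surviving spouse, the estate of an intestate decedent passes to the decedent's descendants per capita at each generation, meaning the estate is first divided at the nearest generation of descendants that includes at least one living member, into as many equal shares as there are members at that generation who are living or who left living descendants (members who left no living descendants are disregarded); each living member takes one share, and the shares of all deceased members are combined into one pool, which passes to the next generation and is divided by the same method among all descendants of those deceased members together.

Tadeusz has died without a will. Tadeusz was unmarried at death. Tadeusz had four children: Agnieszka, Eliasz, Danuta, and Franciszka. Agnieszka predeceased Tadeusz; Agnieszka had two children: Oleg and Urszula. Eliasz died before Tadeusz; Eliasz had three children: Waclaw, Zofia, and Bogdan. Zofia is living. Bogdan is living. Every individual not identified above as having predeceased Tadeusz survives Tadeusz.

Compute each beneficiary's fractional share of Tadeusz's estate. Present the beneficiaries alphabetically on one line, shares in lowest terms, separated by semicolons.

Bogdan 1/10; Danuta 1/4; Franciszka 1/4; Oleg 1/10; Urszula 1/10; Waclaw 1/10; Zofia 1/10

There is no surviving spouse, so the entire estate passes to Tadeusz's descendants per capita at each generation.
At generation 1 (Agnieszka, Eliasz, Danuta, Franciszka) there are 4 shares of (1)/4 = 1/4 each.
Living: Danuta and Franciszka — each takes 1/4.
Deceased: Agnieszka and Eliasz. Their combined 1/2 is pooled and carried to generation 2.
At generation 2 (Oleg, Urszula, Waclaw, Zofia, Bogdan) there are 5 shares of (1/2)/5 = 1/10 each.
Living: Oleg, Urszula, Waclaw, Zofia, and Bogdan — each takes 1/10.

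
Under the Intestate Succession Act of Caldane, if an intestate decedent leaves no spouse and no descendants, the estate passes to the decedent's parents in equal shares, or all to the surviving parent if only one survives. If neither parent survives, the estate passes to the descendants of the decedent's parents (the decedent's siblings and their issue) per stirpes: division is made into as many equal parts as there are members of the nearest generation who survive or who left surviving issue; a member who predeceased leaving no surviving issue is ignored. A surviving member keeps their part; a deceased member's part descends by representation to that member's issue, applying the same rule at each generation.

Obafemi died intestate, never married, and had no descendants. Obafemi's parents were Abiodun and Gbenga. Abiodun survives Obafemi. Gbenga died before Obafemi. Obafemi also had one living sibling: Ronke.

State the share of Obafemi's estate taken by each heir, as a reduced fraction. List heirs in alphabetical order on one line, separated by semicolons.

Abiodun 1

Only one parent, Abiodun, survives, so Abiodun takes the entire estate. The siblings take nothing because a surviving parent has priority.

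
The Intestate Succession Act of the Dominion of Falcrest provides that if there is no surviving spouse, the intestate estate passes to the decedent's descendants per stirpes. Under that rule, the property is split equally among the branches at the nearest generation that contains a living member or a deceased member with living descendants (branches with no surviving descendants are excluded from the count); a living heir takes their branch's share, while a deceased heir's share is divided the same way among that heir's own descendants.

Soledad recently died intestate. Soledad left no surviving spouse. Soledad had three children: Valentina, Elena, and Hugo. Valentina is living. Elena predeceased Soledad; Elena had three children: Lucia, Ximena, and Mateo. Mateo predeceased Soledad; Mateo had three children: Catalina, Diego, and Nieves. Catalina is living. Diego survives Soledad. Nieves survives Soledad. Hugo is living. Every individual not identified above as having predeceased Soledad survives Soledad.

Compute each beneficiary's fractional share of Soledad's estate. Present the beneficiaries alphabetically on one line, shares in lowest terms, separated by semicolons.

There is no surviving spouse, so the entire estate passes to Soledad's descendants per stirpes.
The estate is divided into 3 equal shares of 1/3 among Valentina, Elena, Hugo.
Valentina is living and takes 1/3.
Elena predeceased; the 1/3 allotted to Elena's branch passes to Elena's issue by representation.
The 1/3 is divided into 3 equal shares of 1/9 among Lucia, Ximena, Mateo.
Lucia is living and takes 1/9.
Ximena is living and takes 1/9.
Mateo predeceased; the 1/9 allotted to Mateo's branch passes to Mateo's issue by representation.
The 1/9 is divided into 3 equal shares of 1/27 among Catalina, Diego, Nieves.
Catalina is living and takes 1/27.
Diego is living and takes 1/27.
Nieves is living and takes 1/27.
Hugo is living and takes 1/3.

Catalina 1/27; Diego 1/27; Hugo 1/3; Lucia 1/9; Nieves 1/27; Valentina 1/3; Ximena 1/9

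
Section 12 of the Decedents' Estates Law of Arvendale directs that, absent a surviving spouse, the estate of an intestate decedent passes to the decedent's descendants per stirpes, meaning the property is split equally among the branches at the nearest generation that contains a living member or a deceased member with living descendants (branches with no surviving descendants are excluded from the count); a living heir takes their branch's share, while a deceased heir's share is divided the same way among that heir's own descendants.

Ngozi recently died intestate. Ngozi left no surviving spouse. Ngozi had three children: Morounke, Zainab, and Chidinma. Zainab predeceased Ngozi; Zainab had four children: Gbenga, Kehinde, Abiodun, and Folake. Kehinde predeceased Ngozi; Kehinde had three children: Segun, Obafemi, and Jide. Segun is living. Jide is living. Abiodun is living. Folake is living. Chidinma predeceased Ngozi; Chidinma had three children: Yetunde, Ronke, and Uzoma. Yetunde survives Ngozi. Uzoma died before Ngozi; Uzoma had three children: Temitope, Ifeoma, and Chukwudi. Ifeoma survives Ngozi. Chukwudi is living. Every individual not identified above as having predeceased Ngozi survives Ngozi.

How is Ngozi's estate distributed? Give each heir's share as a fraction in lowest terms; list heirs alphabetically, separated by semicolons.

There is no surviving spouse, so the entire estate passes to Ngozi's descendants per stirpes.
The estate is divided into 3 equal shares of 1/3 among Morounke, Zainab, Chidinma.
Morounke is living and takes 1/3.
Zainab predeceased; the 1/3 allotted to Zainab's branch passes to Zainab's issue by representation.
The 1/3 is divided into 4 equal shares of 1/12 among Gbenga, Kehinde, Abiodun, Folake.
Gbenga is living and takes 1/12.
Kehinde predeceased; the 1/12 allotted to Kehinde's branch passes to Kehinde's issue by representation.
The 1/12 is divided into 3 equal shares of 1/36 among Segun, Obafemi, Jide.
Segun is living and takes 1/36.
Obafemi is living and takes 1/36.
Jide is living and takes 1/36.
Abiodun is living and takes 1/12.
Folake is living and takes 1/12.
Chidinma predeceased; the 1/3 allotted to Chidinma's branch passes to Chidinma's issue by representation.
The 1/3 is divided into 3 equal shares of 1/9 among Yetunde, Ronke, Uzoma.
Yetunde is living and takes 1/9.
Ronke is living and takes 1/9.
Uzoma predeceased; the 1/9 allotted to Uzoma's branch passes to Uzoma's issue by representation.
The 1/9 is divided into 3 equal shares of 1/27 among Temitope, Ifeoma, Chukwudi.
Temitope is living and takes 1/27.
Ifeoma is living and takes 1/27.
Chukwudi is living and takes 1/27.

Abiodun 1/12; Chukwudi 1/27; Folake 1/12; Gbenga 1/12; Ifeoma 1/27; Jide 1/36; Morounke 1/3; Obafemi 1/36; Ronke 1/9; Segun 1/36; Temitope 1/27; Yetunde 1/9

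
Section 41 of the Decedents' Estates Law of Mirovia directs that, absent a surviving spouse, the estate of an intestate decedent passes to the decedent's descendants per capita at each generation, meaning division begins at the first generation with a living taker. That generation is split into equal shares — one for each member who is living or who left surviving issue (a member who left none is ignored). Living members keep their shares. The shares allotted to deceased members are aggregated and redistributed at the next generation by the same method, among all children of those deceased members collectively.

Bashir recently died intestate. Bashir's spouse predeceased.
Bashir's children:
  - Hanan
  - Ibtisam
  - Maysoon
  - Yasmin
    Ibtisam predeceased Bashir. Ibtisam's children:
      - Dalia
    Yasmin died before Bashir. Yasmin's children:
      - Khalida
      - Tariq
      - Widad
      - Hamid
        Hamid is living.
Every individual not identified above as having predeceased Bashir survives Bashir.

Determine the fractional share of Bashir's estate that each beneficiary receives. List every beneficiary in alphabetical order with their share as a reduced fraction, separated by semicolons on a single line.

There is no surviving spouse, so the entire estate passes to Bashir's descendants per capita at each generation.
At generation 1 (Hanan, Ibtisam, Maysoon, Yasmin) there are 4 shares of (1)/4 = 1/4 each.
Living: Hanan and Maysoon — each takes 1/4.
Deceased: Ibtisam and Yasmin. Their combined 1/2 is pooled and carried to generation 2.
At generation 2 (Dalia, Khalida, Tariq, Widad, Hamid) there are 5 shares of (1/2)/5 = 1/10 each.
Living: Dalia, Khalida, Tariq, Widad, and Hamid — each takes 1/10.

Dalia 1/10; Hamid 1/10; Hanan 1/4; Khalida 1/10; Maysoon 1/4; Tariq 1/10; Widad 1/10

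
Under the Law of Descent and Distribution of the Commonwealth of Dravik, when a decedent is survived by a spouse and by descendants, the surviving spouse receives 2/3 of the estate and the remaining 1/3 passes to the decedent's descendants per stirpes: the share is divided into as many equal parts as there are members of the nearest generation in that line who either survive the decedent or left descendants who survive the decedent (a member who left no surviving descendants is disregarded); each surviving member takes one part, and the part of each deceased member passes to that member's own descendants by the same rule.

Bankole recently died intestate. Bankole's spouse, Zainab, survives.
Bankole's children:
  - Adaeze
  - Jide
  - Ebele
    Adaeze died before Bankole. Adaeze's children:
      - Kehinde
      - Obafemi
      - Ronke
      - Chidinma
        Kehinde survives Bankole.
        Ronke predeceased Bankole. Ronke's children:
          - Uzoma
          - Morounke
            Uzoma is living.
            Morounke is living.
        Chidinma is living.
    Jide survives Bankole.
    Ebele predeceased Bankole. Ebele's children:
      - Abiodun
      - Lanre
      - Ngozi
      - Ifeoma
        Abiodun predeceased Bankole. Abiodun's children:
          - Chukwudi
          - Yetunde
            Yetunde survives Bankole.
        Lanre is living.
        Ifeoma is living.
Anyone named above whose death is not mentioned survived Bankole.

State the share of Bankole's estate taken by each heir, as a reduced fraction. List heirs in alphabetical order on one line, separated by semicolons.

Zainab, as surviving spouse, takes 2/3.
The remaining 1/3 passes to Bankole's descendants per stirpes.
The 1/3 is divided into 3 equal shares of 1/9 among Adaeze, Jide, Ebele.
Adaeze predeceased; the 1/9 allotted to Adaeze's branch passes to Adaeze's issue by representation.
The 1/9 is divided into 4 equal shares of 1/36 among Kehinde, Obafemi, Ronke, Chidinma.
Kehinde is living and takes 1/36.
Obafemi is living and takes 1/36.
Ronke predeceased; the 1/36 allotted to Ronke's branch passes to Ronke's issue by representation.
The 1/36 is divided into 2 equal shares of 1/72 among Uzoma, Morounke.
Uzoma is living and takes 1/72.
Morounke is living and takes 1/72.
Chidinma is living and takes 1/36.
Jide is living and takes 1/9.
Ebele predeceased; the 1/9 allotted to Ebele's branch passes to Ebele's issue by representation.
The 1/9 is divided into 4 equal shares of 1/36 among Abiodun, Lanre, Ngozi, Ifeoma.
Abiodun predeceased; the 1/36 allotted to Abiodun's branch passes to Abiodun's issue by representation.
The 1/36 is divided into 2 equal shares of 1/72 among Chukwudi, Yetunde.
Chukwudi is living and takes 1/72.
Yetunde is living and takes 1/72.
Lanre is living and takes 1/36.
Ngozi is living and takes 1/36.
Ifeoma is living and takes 1/36.

Chidinma 1/36; Chukwudi 1/72; Ifeoma 1/36; Jide 1/9; Kehinde 1/36; Lanre 1/36; Morounke 1/72; Ngozi 1/36; Obafemi 1/36; Uzoma 1/72; Yetunde 1/72; Zainab 2/3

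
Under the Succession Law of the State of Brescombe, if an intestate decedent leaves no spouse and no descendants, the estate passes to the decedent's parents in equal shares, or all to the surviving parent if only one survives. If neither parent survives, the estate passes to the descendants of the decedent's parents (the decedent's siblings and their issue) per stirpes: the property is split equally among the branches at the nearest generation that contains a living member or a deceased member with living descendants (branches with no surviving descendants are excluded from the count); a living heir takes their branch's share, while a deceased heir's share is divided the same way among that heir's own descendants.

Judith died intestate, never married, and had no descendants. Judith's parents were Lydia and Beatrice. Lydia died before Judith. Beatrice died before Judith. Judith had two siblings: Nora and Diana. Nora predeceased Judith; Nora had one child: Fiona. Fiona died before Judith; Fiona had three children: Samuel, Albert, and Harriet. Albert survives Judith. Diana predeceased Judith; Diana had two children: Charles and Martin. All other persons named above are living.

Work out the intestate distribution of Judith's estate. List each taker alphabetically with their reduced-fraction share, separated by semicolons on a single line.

Neither parent survives and there are no descendants, so the estate passes to Judith's siblings and their issue per stirpes.
The estate is divided into 2 equal shares of 1/2 among Nora, Diana.
Nora predeceased; the 1/2 allotted to Nora's branch passes to Nora's issue by representation.
Fiona's line is the sole branch at this level, so the full 1/2 passes to Fiona's issue by representation.
The 1/2 is divided into 3 equal shares of 1/6 among Samuel, Albert, Harriet.
Samuel is living and takes 1/6.
Albert is living and takes 1/6.
Harriet is living and takes 1/6.
Diana predeceased; the 1/2 allotted to Diana's branch passes to Diana's issue by representation.
The 1/2 is divided into 2 equal shares of 1/4 among Charles, Martin.
Charles is living and takes 1/4.
Martin is living and takes 1/4.

Albert 1/6; Charles 1/4; Harriet 1/6; Martin 1/4; Samuel 1/6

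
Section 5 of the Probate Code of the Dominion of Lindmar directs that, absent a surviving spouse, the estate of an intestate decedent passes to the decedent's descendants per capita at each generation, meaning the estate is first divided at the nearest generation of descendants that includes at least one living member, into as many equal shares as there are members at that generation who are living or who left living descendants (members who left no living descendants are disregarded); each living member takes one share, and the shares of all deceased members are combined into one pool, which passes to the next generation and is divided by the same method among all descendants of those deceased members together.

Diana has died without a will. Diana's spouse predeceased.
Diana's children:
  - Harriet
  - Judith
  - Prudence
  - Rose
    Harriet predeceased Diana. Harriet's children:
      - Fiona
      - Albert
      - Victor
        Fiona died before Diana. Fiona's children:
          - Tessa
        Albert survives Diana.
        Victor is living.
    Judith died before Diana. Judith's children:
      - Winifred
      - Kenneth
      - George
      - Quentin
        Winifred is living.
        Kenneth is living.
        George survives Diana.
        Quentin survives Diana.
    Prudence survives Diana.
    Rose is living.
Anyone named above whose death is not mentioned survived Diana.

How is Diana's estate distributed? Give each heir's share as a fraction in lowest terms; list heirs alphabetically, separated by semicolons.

There is no surviving spouse, so the entire estate passes to Diana's descendants per capita at each generation.
At generation 1 (Harriet, Judith, Prudence, Rose) there are 4 shares of (1)/4 = 1/4 each.
Living: Prudence and Rose — each takes 1/4.
Deceased: Harriet and Judith. Their combined 1/2 is pooled and carried to generation 2.
At generation 2 (Fiona, Albert, Victor, Winifred, Kenneth, George, Quentin) there are 7 shares of (1/2)/7 = 1/14 each.
Living: Albert, Victor, Winifred, Kenneth, George, and Quentin — each takes 1/14.
Deceased: Fiona. That 1/14 share is carried to generation 3.
At generation 3 (Tessa) there are 1 shares of (1/14)/1 = 1/14 each.
Living: Tessa — each takes 1/14.

Albert 1/14; George 1/14; Kenneth 1/14; Prudence 1/4; Quentin 1/14; Rose 1/4; Tessa 1/14; Victor 1/14; Winifred 1/14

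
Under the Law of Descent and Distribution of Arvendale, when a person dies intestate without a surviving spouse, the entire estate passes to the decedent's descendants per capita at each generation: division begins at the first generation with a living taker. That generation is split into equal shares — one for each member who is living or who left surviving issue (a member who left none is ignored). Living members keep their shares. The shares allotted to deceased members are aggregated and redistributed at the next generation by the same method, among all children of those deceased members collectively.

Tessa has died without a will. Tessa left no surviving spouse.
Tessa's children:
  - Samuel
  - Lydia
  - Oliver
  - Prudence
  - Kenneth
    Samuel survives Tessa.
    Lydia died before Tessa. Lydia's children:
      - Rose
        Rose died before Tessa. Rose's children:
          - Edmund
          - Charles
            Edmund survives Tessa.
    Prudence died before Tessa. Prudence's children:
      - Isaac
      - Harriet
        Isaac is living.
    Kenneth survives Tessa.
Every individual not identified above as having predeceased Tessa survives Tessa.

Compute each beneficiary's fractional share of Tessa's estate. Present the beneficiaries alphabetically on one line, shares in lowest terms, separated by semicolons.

Charles 1/15; Edmund 1/15; Harriet 2/15; Isaac 2/15; Kenneth 1/5; Oliver 1/5; Samuel 1/5

There is no surviving spouse, so the entire estate passes to Tessa's descendants per capita at each generation.
At generation 1 (Samuel, Lydia, Oliver, Prudence, Kenneth) there are 5 shares of (1)/5 = 1/5 each.
Living: Samuel, Oliver, and Kenneth — each takes 1/5.
Deceased: Lydia and Prudence. Their combined 2/5 is pooled and carried to generation 2.
At generation 2 (Rose, Isaac, Harriet) there are 3 shares of (2/5)/3 = 2/15 each.
Living: Isaac and Harriet — each takes 2/15.
Deceased: Rose. That 2/15 share is carried to generation 3.
At generation 3 (Edmund, Charles) there are 2 shares of (2/15)/2 = 1/15 each.
Living: Edmund and Charles — each takes 1/15.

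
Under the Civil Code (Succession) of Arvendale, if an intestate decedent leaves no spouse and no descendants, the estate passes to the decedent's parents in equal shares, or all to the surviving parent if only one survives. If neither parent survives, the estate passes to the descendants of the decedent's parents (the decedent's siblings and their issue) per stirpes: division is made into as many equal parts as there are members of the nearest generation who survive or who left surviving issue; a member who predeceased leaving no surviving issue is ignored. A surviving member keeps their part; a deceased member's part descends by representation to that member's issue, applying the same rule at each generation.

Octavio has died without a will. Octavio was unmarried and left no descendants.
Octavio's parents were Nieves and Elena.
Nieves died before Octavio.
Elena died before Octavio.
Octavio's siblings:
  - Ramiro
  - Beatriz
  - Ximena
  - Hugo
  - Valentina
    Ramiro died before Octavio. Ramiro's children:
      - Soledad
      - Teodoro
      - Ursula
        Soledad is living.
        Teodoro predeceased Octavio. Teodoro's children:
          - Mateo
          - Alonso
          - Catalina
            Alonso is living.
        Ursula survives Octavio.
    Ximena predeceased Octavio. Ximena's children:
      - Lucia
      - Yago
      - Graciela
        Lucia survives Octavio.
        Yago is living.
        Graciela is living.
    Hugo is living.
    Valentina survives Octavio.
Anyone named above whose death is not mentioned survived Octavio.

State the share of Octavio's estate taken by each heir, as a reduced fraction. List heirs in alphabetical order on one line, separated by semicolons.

Neither parent survives and there are no descendants, so the estate passes to Octavio's siblings and their issue per stirpes.
The estate is divided into 5 equal shares of 1/5 among Ramiro, Beatriz, Ximena, Hugo, Valentina.
Ramiro predeceased; the 1/5 allotted to Ramiro's branch passes to Ramiro's issue by representation.
The 1/5 is divided into 3 equal shares of 1/15 among Soledad, Teodoro, Ursula.
Soledad is living and takes 1/15.
Teodoro predeceased; the 1/15 allotted to Teodoro's branch passes to Teodoro's issue by representation.
The 1/15 is divided into 3 equal shares of 1/45 among Mateo, Alonso, Catalina.
Mateo is living and takes 1/45.
Alonso is living and takes 1/45.
Catalina is living and takes 1/45.
Ursula is living and takes 1/15.
Beatriz is living and takes 1/5.
Ximena predeceased; the 1/5 allotted to Ximena's branch passes to Ximena's issue by representation.
The 1/5 is divided into 3 equal shares of 1/15 among Lucia, Yago, Graciela.
Lucia is living and takes 1/15.
Yago is living and takes 1/15.
Graciela is living and takes 1/15.
Hugo is living and takes 1/5.
Valentina is living and takes 1/5.

Alonso 1/45; Beatriz 1/5; Catalina 1/45; Graciela 1/15; Hugo 1/5; Lucia 1/15; Mateo 1/45; Soledad 1/15; Ursula 1/15; Valentina 1/5; Yago 1/15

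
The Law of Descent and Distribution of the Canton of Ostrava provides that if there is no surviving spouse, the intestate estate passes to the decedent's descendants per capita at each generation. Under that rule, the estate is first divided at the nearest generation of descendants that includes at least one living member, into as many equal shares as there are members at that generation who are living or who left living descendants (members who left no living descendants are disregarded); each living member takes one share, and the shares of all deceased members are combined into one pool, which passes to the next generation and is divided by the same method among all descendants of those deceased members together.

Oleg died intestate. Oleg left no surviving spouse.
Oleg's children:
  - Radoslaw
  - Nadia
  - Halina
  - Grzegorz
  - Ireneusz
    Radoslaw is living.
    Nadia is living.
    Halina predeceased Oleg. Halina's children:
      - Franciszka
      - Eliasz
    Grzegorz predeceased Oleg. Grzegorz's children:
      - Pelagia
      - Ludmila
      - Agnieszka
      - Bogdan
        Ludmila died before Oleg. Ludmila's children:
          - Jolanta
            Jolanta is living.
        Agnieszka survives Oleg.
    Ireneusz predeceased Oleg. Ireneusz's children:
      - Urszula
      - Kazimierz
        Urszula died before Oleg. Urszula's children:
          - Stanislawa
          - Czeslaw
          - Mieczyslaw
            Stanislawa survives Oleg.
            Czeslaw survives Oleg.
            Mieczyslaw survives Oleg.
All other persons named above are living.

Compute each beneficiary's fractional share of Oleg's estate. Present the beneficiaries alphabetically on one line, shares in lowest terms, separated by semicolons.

Agnieszka 3/40; Bogdan 3/40; Czeslaw 3/80; Eliasz 3/40; Franciszka 3/40; Jolanta 3/80; Kazimierz 3/40; Mieczyslaw 3/80; Nadia 1/5; Pelagia 3/40; Radoslaw 1/5; Stanislawa 3/80

There is no surviving spouse, so the entire estate passes to Oleg's descendants per capita at each generation.
At generation 1 (Radoslaw, Nadia, Halina, Grzegorz, Ireneusz) there are 5 shares of (1)/5 = 1/5 each.
Living: Radoslaw and Nadia — each takes 1/5.
Deceased: Halina, Grzegorz, and Ireneusz. Their combined 3/5 is pooled and carried to generation 2.
At generation 2 (Franciszka, Eliasz, Pelagia, Ludmila, Agnieszka, Bogdan, Urszula, Kazimierz) there are 8 shares of (3/5)/8 = 3/40 each.
Living: Franciszka, Eliasz, Pelagia, Agnieszka, Bogdan, and Kazimierz — each takes 3/40.
Deceased: Ludmila and Urszula. Their combined 3/20 is pooled and carried to generation 3.
At generation 3 (Jolanta, Stanislawa, Czeslaw, Mieczyslaw) there are 4 shares of (3/20)/4 = 3/80 each.
Living: Jolanta, Stanislawa, Czeslaw, and Mieczyslaw — each takes 3/80.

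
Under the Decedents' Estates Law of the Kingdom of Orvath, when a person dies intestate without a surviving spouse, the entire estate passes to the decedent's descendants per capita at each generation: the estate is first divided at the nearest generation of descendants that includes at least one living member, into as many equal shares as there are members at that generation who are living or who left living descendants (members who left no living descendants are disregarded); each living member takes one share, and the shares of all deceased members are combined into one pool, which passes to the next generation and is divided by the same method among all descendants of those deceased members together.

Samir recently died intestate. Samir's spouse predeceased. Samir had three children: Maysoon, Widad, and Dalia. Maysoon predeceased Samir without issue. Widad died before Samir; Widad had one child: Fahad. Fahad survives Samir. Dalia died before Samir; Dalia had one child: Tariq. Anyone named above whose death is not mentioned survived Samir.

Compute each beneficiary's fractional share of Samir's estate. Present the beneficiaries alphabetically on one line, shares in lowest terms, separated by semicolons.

There is no surviving spouse, so the entire estate passes to Samir's descendants per capita at each generation.
No one at generation 1 (Widad, Dalia) is living; moving to the next generation.
At generation 2 (Fahad, Tariq) there are 2 shares of (1)/2 = 1/2 each.
Living: Fahad and Tariq — each takes 1/2.

Fahad 1/2; Tariq 1/2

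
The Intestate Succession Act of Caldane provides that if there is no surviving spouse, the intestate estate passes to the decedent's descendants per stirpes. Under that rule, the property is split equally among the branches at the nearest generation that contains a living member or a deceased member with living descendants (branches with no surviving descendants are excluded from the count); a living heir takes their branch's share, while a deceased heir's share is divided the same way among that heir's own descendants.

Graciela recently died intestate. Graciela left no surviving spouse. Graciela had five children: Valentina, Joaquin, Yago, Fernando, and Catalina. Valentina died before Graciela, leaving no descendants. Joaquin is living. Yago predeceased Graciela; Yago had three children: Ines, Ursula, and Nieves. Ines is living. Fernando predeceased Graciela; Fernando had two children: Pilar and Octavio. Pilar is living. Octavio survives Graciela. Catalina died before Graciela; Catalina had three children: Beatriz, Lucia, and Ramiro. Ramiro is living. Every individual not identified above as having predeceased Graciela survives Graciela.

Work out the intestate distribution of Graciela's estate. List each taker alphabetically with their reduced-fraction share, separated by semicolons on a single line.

Beatriz 1/12; Ines 1/12; Joaquin 1/4; Lucia 1/12; Nieves 1/12; Octavio 1/8; Pilar 1/8; Ramiro 1/12; Ursula 1/12

There is no surviving spouse, so the entire estate passes to Graciela's descendants per stirpes.
Valentina left no surviving issue, so that branch lapses and is disregarded.
The estate is divided into 4 equal shares of 1/4 among Joaquin, Yago, Fernando, Catalina.
Joaquin is living and takes 1/4.
Yago predeceased; the 1/4 allotted to Yago's branch passes to Yago's issue by representation.
The 1/4 is divided into 3 equal shares of 1/12 among Ines, Ursula, Nieves.
Ines is living and takes 1/12.
Ursula is living and takes 1/12.
Nieves is living and takes 1/12.
Fernando predeceased; the 1/4 allotted to Fernando's branch passes to Fernando's issue by representation.
The 1/4 is divided into 2 equal shares of 1/8 among Pilar, Octavio.
Pilar is living and takes 1/8.
Octavio is living and takes 1/8.
Catalina predeceased; the 1/4 allotted to Catalina's branch passes to Catalina's issue by representation.
The 1/4 is divided into 3 equal shares of 1/12 among Beatriz, Lucia, Ramiro.
Beatriz is living and takes 1/12.
Lucia is living and takes 1/12.
Ramiro is living and takes 1/12.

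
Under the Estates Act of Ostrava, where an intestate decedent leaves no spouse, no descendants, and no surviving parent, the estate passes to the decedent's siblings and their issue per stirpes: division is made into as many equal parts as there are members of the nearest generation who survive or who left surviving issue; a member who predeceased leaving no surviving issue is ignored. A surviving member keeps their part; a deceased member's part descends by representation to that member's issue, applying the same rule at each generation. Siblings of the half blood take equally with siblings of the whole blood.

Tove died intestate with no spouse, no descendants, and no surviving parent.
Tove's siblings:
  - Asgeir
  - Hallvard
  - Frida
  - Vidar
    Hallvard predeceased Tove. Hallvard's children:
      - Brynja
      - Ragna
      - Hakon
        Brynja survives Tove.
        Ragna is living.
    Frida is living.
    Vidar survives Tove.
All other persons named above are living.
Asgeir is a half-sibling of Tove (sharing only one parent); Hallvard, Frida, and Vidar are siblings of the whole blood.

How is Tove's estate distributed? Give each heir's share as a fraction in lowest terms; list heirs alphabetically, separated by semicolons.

Asgeir 1/4; Brynja 1/12; Frida 1/4; Hakon 1/12; Ragna 1/12; Vidar 1/4

No spouse, descendants, or parent survives, so the estate passes to Tove's siblings per stirpes.
Half-blood and whole-blood siblings take equally under the stated rule.
The estate is divided into 4 equal shares of 1/4 among Asgeir, Hallvard, Frida, Vidar.
Asgeir is living and takes 1/4.
Hallvard predeceased; the 1/4 allotted to Hallvard's branch passes to Hallvard's issue by representation.
The 1/4 is divided into 3 equal shares of 1/12 among Brynja, Ragna, Hakon.
Brynja is living and takes 1/12.
Ragna is living and takes 1/12.
Hakon is living and takes 1/12.
Frida is living and takes 1/4.
Vidar is living and takes 1/4.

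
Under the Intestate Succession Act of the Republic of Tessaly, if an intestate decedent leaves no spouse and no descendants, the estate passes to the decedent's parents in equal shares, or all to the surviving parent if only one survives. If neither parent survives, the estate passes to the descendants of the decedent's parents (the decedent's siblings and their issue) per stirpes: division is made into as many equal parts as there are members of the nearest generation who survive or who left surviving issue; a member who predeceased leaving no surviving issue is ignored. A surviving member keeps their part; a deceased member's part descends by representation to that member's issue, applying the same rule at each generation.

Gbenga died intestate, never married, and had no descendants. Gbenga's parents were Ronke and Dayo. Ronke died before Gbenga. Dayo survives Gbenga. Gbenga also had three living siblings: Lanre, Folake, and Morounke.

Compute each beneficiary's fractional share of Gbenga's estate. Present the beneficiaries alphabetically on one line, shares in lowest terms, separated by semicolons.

Only one parent, Dayo, survives, so Dayo takes the entire estate. The siblings take nothing because a surviving parent has priority.

Dayo 1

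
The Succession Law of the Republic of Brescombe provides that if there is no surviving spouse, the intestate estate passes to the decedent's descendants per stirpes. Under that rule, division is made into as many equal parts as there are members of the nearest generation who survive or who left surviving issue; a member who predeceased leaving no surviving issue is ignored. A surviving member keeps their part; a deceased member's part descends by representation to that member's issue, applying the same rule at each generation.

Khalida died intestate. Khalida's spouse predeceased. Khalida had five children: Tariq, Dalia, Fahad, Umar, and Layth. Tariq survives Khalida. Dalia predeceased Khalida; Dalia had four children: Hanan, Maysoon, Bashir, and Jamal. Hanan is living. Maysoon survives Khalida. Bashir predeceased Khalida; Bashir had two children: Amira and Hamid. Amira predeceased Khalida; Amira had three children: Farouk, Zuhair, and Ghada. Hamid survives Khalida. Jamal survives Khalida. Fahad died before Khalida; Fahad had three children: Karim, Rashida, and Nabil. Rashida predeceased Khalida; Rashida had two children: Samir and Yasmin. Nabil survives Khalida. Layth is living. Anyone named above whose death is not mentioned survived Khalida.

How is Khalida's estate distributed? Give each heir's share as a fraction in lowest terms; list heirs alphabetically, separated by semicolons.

There is no surviving spouse, so the entire estate passes to Khalida's descendants per stirpes.
The estate is divided into 5 equal shares of 1/5 among Tariq, Dalia, Fahad, Umar, Layth.
Tariq is living and takes 1/5.
Dalia predeceased; the 1/5 allotted to Dalia's branch passes to Dalia's issue by representation.
The 1/5 is divided into 4 equal shares of 1/20 among Hanan, Maysoon, Bashir, Jamal.
Hanan is living and takes 1/20.
Maysoon is living and takes 1/20.
Bashir predeceased; the 1/20 allotted to Bashir's branch passes to Bashir's issue by representation.
The 1/20 is divided into 2 equal shares of 1/40 among Amira, Hamid.
Amira predeceased; the 1/40 allotted to Amira's branch passes to Amira's issue by representation.
The 1/40 is divided into 3 equal shares of 1/120 among Farouk, Zuhair, Ghada.
Farouk is living and takes 1/120.
Zuhair is living and takes 1/120.
Ghada is living and takes 1/120.
Hamid is living and takes 1/40.
Jamal is living and takes 1/20.
Fahad predeceased; the 1/5 allotted to Fahad's branch passes to Fahad's issue by representation.
The 1/5 is divided into 3 equal shares of 1/15 among Karim, Rashida, Nabil.
Karim is living and takes 1/15.
Rashida predeceased; the 1/15 allotted to Rashida's branch passes to Rashida's issue by representation.
The 1/15 is divided into 2 equal shares of 1/30 among Samir, Yasmin.
Samir is living and takes 1/30.
Yasmin is living and takes 1/30.
Nabil is living and takes 1/15.
Umar is living and takes 1/5.
Layth is living and takes 1/5.

Farouk 1/120; Ghada 1/120; Hamid 1/40; Hanan 1/20; Jamal 1/20; Karim 1/15; Layth 1/5; Maysoon 1/20; Nabil 1/15; Samir 1/30; Tariq 1/5; Umar 1/5; Yasmin 1/30; Zuhair 1/120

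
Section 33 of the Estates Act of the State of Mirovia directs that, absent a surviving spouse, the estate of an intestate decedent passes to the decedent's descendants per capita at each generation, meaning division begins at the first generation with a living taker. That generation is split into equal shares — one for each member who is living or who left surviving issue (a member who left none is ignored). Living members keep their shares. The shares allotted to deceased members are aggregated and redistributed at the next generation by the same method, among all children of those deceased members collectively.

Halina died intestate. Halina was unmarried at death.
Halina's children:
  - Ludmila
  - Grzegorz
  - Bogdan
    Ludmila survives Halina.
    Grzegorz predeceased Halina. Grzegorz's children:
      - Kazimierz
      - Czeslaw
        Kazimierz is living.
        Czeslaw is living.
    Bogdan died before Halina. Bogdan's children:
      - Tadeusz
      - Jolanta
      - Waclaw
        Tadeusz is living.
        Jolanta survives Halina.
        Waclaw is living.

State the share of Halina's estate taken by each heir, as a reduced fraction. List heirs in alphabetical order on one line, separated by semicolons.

Czeslaw 2/15; Jolanta 2/15; Kazimierz 2/15; Ludmila 1/3; Tadeusz 2/15; Waclaw 2/15

There is no surviving spouse, so the entire estate passes to Halina's descendants per capita at each generation.
At generation 1 (Ludmila, Grzegorz, Bogdan) there are 3 shares of (1)/3 = 1/3 each.
Living: Ludmila — each takes 1/3.
Deceased: Grzegorz and Bogdan. Their combined 2/3 is pooled and carried to generation 2.
At generation 2 (Kazimierz, Czeslaw, Tadeusz, Jolanta, Waclaw) there are 5 shares of (2/3)/5 = 2/15 each.
Living: Kazimierz, Czeslaw, Tadeusz, Jolanta, and Waclaw — each takes 2/15.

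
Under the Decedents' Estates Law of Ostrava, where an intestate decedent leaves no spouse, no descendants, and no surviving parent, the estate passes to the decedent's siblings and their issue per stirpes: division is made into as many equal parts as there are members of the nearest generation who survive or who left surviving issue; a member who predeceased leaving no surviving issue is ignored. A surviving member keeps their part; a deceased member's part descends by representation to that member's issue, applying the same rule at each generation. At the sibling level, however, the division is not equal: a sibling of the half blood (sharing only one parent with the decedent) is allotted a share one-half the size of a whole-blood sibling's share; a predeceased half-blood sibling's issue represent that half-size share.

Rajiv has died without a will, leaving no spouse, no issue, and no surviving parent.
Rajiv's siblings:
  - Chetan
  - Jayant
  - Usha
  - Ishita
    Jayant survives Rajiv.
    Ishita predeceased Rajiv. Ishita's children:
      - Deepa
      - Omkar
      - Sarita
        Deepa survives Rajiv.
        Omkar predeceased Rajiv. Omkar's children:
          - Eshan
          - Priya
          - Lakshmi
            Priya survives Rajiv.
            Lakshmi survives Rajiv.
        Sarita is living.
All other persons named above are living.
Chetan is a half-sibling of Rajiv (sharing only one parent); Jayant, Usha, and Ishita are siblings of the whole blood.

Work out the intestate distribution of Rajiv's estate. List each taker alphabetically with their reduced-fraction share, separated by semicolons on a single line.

Chetan 1/7; Deepa 2/21; Eshan 2/63; Jayant 2/7; Lakshmi 2/63; Priya 2/63; Sarita 2/21; Usha 2/7

No spouse, descendants, or parent survives, so the estate passes to Rajiv's siblings per stirpes.
Half-blood siblings count for one-half the weight of whole-blood siblings at the initial division.
Dividing 1 in proportion to weights (total weight 7/2): Chetan (weight 1/2) → 1/7; Jayant (weight 1) → 2/7; Usha (weight 1) → 2/7; Ishita (weight 1) → 2/7.
Chetan is living and takes 1/7.
Jayant is living and takes 2/7.
Usha is living and takes 2/7.
Ishita predeceased; the 2/7 allotted to Ishita's branch passes to Ishita's issue by representation.
The 2/7 is divided into 3 equal shares of 2/21 among Deepa, Omkar, Sarita.
Deepa is living and takes 2/21.
Omkar predeceased; the 2/21 allotted to Omkar's branch passes to Omkar's issue by representation.
The 2/21 is divided into 3 equal shares of 2/63 among Eshan, Priya, Lakshmi.
Eshan is living and takes 2/63.
Priya is living and takes 2/63.
Lakshmi is living and takes 2/63.
Sarita is living and takes 2/21.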